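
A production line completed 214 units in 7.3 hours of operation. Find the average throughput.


Throughput = units / time
= 214 / 7.3
= 29.3 units/hour


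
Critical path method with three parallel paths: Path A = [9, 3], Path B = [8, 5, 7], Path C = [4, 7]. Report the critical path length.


Path A: 9 + 3 = 12
Path B: 8 + 5 + 7 = 20
Path C: 4 + 7 = 11
Critical path = longest = max(12, 20, 11)
= 20 (Path B)


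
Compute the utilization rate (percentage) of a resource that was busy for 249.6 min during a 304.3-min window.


Utilization = busy / total × 100
= 249.6 / 304.3 × 100
= 82.0%


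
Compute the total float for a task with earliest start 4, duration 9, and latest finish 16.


EF = ES + duration = 4 + 9 = 13
LS = LF - duration = 16 - 9 = 7
Total Float = LF - EF = 16 - 13
(or LS - ES = 7 - 4)
= 3


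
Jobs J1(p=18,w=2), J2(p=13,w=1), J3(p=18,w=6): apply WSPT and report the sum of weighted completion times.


WSPT order (by p/w): J3 → J1 → J2
  J3: C=18, w·C=6×18=108
  J1: C=36, w·C=2×36=72
  J2: C=49, w·C=1×49=49
Σ w·C = 229
= 229


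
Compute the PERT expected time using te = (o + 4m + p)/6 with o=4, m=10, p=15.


te = (o + 4m + p) / 6
= (4 + 4×10 + 15) / 6
= (4 + 40 + 15) / 6
= 59 / 6
= 9.83


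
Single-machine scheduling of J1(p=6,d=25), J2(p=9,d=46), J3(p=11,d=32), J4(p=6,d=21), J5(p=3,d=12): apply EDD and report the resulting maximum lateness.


EDD order: J5 → J4 → J1 → J3 → J2
Completion and lateness:
  J5: C=3, d=12, L=3-12=-9
  J4: C=9, d=21, L=9-21=-12
  J1: C=15, d=25, L=15-25=-10
  J3: C=26, d=32, L=26-32=-6
  J2: C=35, d=46, L=35-46=-11
Lmax = max(-9, -12, -10, -6, -11)
= -6


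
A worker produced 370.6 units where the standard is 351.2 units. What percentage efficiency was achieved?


Efficiency = (actual / standard) × 100
= (370.6 / 351.2) × 100
= 105.5%


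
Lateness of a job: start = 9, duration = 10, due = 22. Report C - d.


Completion = 9 + 10 = 19
Lateness = C - d = 19 - 22
= -3


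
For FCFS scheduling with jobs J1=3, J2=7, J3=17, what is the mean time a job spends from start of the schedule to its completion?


Completion times:
  J1: completes at 3
  J2: completes at 10
  J3: completes at 27
Sum = 40
Average = 40/3
= 13.33


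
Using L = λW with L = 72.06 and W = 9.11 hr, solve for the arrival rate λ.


Little's law: L = λW → λ = L / W
= 72.06 / 9.11
= 7.91 per hour


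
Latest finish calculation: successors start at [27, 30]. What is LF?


LF = min of all successor start times
Successors start at: [27, 30]
LF = min(27, 30)
= 27


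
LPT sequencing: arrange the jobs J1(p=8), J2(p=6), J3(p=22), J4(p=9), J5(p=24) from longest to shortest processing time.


LPT: sort by longest processing time first
  J5: p=24
  J3: p=22
  J4: p=9
  J1: p=8
  J2: p=6
Order: J5 → J3 → J4 → J1 → J2


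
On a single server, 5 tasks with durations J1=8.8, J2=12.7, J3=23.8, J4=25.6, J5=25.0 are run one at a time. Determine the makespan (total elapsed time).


Sequential makespan: sum all processing times
= 8.8 + 12.7 + 23.8 + 25.6 + 25.0
= 95.9 time units


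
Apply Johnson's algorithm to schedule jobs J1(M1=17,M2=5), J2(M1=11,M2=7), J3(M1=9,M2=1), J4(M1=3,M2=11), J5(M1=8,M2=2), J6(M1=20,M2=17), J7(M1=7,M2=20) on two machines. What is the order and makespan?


Johnson's rule:
Group 1 (M1≤M2, sort by M1): ['J4', 'J7']
Group 2 (M1>M2, sort desc M2): ['J6', 'J2', 'J1', 'J5', 'J3']
Sequence: J4 → J7 → J6 → J2 → J1 → J5 → J3
Makespan calculation:
  J4: M1 done=3, M2 done=14
  J7: M1 done=10, M2 done=34
  J6: M1 done=30, M2 done=51
  J2: M1 done=41, M2 done=58
  J1: M1 done=58, M2 done=63
  J5: M1 done=66, M2 done=68
  J3: M1 done=75, M2 done=76
= Sequence: J4 → J7 → J6 → J2 → J1 → J5 → J3, Makespan: 76


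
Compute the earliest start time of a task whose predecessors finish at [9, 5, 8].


ES = max of all predecessor completion times
Predecessors: [9, 5, 8]
ES = max(9, 5, 8)
= 9


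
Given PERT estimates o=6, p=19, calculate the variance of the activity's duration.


σ² = ((p - o) / 6)² = (p - o)² / 36
= (19 - 6)² / 36
= 13² / 36
= 169 / 36
= 4.6944


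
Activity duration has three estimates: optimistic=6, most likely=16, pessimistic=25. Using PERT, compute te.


te = (o + 4m + p) / 6
= (6 + 4×16 + 25) / 6
= (6 + 64 + 25) / 6
= 95 / 6
= 15.83


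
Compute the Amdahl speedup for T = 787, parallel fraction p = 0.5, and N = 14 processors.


Amdahl's law: T_p = T × ((1-p) + p/N)
= 787 × ((1-0.5) + 0.5/14)
= 787 × (0.50 + 0.0357)
= 787 × 0.5357
= 421.61
Speedup = 787/421.61
= 1.87×


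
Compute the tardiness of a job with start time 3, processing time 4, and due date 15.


Completion = start + processing = 3 + 4 = 7
Tardiness = max(0, C - d) = max(0, 7 - 15)
= max(0, -8)
= 0


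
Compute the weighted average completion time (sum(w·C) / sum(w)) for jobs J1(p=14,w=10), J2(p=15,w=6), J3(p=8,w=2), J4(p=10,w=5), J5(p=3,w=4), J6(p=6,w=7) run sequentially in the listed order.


Completion times:
  J1: C=14, w×C=10×14=140
  J2: C=29, w×C=6×29=174
  J3: C=37, w×C=2×37=74
  J4: C=47, w×C=5×47=235
  J5: C=50, w×C=4×50=200
  J6: C=56, w×C=7×56=392
Sum w×C = 1215
Sum w = 34
Weighted avg = 1215/34
= 35.74


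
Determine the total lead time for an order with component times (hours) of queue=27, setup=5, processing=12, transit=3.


Lead time = queue + setup + processing + transit
= 27 + 5 + 12 + 3
= 47 hours


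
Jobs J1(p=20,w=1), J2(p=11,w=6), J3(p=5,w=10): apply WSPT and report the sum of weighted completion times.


WSPT order (by p/w): J3 → J2 → J1
  J3: C=5, w·C=10×5=50
  J2: C=16, w·C=6×16=96
  J1: C=36, w·C=1×36=36
Σ w·C = 182
= 182


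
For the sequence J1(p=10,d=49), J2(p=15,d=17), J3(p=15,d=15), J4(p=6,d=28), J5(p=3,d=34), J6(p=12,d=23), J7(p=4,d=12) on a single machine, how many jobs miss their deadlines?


Completion vs due date:
  J1: C=10, d=49 → on time
  J2: C=25, d=17 → TARDY
  J3: C=40, d=15 → TARDY
  J4: C=46, d=28 → TARDY
  J5: C=49, d=34 → TARDY
  J6: C=61, d=23 → TARDY
  J7: C=65, d=12 → TARDY
Tardy jobs: J2, J3, J4, J5, J6, J7
Count = 6


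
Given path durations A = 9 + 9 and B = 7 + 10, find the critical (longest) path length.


Path A: 9 + 9 = 18
Path B: 7 + 10 = 17
Critical path = longest = max(18, 17)
= 18 (Path A)


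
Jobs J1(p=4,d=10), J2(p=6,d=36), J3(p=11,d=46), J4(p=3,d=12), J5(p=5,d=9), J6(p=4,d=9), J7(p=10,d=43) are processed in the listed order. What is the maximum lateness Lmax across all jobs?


Lateness per job (L = C - d):
  J1: C=4, d=10, L=-6
  J2: C=10, d=36, L=-26
  J3: C=21, d=46, L=-25
  J4: C=24, d=12, L=12
  J5: C=29, d=9, L=20
  J6: C=33, d=9, L=24
  J7: C=43, d=43, L=0
Lmax = max(-6, -26, -25, 12, 20, 24, 0)
= 24


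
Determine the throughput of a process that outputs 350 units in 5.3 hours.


Throughput = units / time
= 350 / 5.3
= 66.0 units/hour


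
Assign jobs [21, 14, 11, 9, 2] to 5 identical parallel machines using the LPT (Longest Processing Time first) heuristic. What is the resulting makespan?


Jobs (LPT sorted): [21, 14, 11, 9, 2]
Machines: 5
  J=21 → Machine 1 (load: 0+21=21)
  J=14 → Machine 2 (load: 0+14=14)
  J=11 → Machine 3 (load: 0+11=11)
  J=9 → Machine 4 (load: 0+9=9)
  J=2 → Machine 5 (load: 0+2=2)
Machine loads: [21, 14, 11, 9, 2]
Makespan = max = 21 time units


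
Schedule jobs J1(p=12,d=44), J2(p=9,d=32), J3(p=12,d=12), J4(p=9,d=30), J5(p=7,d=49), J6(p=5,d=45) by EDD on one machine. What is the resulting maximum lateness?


EDD order: J3 → J4 → J2 → J1 → J6 → J5
Completion and lateness:
  J3: C=12, d=12, L=12-12=0
  J4: C=21, d=30, L=21-30=-9
  J2: C=30, d=32, L=30-32=-2
  J1: C=42, d=44, L=42-44=-2
  J6: C=47, d=45, L=47-45=2
  J5: C=54, d=49, L=54-49=5
Lmax = max(0, -9, -2, -2, 2, 5)
= 5


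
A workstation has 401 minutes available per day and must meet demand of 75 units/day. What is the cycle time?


Cycle time = available time / demand
= 401 / 75
= 5.35 min/unit


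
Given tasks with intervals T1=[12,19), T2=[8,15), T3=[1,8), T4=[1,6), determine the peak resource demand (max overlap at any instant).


Check each time point for overlaps:
  t=1: 2 tasks active (T3, T4)
Max concurrent = 2


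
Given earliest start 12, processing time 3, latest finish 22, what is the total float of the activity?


EF = ES + duration = 12 + 3 = 15
LS = LF - duration = 22 - 3 = 19
Total Float = LF - EF = 22 - 15
(or LS - ES = 19 - 12)
= 7


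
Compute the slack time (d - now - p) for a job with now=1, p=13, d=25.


Slack = due - current_time - processing
= 25 - 1 - 13
= 11


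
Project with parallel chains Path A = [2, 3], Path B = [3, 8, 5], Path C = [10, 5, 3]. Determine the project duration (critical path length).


Path A: 2 + 3 = 5
Path B: 3 + 8 + 5 = 16
Path C: 10 + 5 + 3 = 18
Critical path = longest = max(5, 16, 18)
= 18 (Path C)


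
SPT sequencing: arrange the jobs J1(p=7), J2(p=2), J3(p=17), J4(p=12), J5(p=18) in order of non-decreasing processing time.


SPT: sort by shortest processing time
  J2: p=2
  J1: p=7
  J4: p=12
  J3: p=17
  J5: p=18
Order: J2 → J1 → J4 → J3 → J5


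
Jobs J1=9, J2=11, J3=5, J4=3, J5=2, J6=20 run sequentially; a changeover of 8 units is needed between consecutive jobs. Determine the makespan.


Makespan = Σ processing + (n-1) × setup
= (9 + 11 + 5 + 3 + 2 + 20) + (6-1)×8
= 50 + 40
= 90 time units


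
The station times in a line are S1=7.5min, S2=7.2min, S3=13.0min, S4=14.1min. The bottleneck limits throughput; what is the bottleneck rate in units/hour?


Bottleneck = longest station time
Station times: [7.5, 7.2, 13.0, 14.1]
Max = 14.1 min
Rate = 60 / 14.1
= 4.26 units/hour (bottleneck: 14.1min)


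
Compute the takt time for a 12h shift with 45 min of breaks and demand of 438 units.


Available = 12×60 - 45 = 675 min
Takt time = 675 / 438
= 1.54 min/unit


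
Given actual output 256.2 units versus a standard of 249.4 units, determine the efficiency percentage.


Efficiency = (actual / standard) × 100
= (256.2 / 249.4) × 100
= 102.7%


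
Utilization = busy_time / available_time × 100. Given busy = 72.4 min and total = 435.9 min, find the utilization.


Utilization = busy / total × 100
= 72.4 / 435.9 × 100
= 16.6%


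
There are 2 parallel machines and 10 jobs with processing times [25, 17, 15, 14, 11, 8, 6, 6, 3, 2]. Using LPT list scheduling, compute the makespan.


Jobs (LPT sorted): [25, 17, 15, 14, 11, 8, 6, 6, 3, 2]
Machines: 2
  J=25 → Machine 1 (load: 0+25=25)
  J=17 → Machine 2 (load: 0+17=17)
  J=15 → Machine 2 (load: 17+15=32)
  J=14 → Machine 1 (load: 25+14=39)
  J=11 → Machine 2 (load: 32+11=43)
  J=8 → Machine 1 (load: 39+8=47)
  J=6 → Machine 2 (load: 43+6=49)
  J=6 → Machine 1 (load: 47+6=53)
  J=3 → Machine 2 (load: 49+3=52)
  J=2 → Machine 2 (load: 52+2=54)
Machine loads: [53, 54]
Makespan = max = 54 time units


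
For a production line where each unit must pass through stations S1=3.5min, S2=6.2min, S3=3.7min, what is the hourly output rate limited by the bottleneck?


Bottleneck = longest station time
Station times: [3.5, 6.2, 3.7]
Max = 6.2 min
Rate = 60 / 6.2
= 9.68 units/hour (bottleneck: 6.2min)


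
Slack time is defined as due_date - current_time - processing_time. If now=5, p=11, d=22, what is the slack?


Slack = due - current_time - processing
= 22 - 5 - 11
= 6


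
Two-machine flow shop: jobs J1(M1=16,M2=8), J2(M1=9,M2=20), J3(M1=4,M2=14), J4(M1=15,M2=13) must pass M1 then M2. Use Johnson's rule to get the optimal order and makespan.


Johnson's rule:
Group 1 (M1≤M2, sort by M1): ['J3', 'J2']
Group 2 (M1>M2, sort desc M2): ['J4', 'J1']
Sequence: J3 → J2 → J4 → J1
Makespan calculation:
  J3: M1 done=4, M2 done=18
  J2: M1 done=13, M2 done=38
  J4: M1 done=28, M2 done=51
  J1: M1 done=44, M2 done=59
= Sequence: J3 → J2 → J4 → J1, Makespan: 59


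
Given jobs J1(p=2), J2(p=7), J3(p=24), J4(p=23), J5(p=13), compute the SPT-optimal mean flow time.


SPT order: J1 → J2 → J5 → J4 → J3
Completion times:
  J1: C=2
  J2: C=9
  J5: C=22
  J4: C=45
  J3: C=69
Sum = 147, n = 5
Mean flow = 147/5
= 29.40


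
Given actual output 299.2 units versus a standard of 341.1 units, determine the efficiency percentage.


Efficiency = (actual / standard) × 100
= (299.2 / 341.1) × 100
= 87.7%


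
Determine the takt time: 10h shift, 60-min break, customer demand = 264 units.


Available = 10×60 - 60 = 540 min
Takt time = 540 / 264
= 2.05 min/unit


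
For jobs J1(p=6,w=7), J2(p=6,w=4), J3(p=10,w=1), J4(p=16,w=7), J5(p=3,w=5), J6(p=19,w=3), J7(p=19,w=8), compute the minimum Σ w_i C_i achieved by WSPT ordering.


WSPT order (by p/w): J5 → J1 → J2 → J4 → J7 → J6 → J3
  J5: C=3, w·C=5×3=15
  J1: C=9, w·C=7×9=63
  J2: C=15, w·C=4×15=60
  J4: C=31, w·C=7×31=217
  J7: C=50, w·C=8×50=400
  J6: C=69, w·C=3×69=207
  J3: C=79, w·C=1×79=79
Σ w·C = 1041
= 1041


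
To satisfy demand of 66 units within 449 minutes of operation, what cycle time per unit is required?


Cycle time = available time / demand
= 449 / 66
= 6.80 min/unit


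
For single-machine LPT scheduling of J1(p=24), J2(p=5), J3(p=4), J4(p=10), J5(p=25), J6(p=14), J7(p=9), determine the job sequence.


LPT: sort by longest processing time first
  J5: p=25
  J1: p=24
  J6: p=14
  J4: p=10
  J7: p=9
  J2: p=5
  J3: p=4
Order: J5 → J1 → J6 → J4 → J7 → J2 → J3


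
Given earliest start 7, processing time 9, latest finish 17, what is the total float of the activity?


EF = ES + duration = 7 + 9 = 16
LS = LF - duration = 17 - 9 = 8
Total Float = LF - EF = 17 - 16
(or LS - ES = 8 - 7)
= 1


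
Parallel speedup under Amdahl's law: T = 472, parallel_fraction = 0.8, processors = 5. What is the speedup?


Amdahl's law: T_p = T × ((1-p) + p/N)
= 472 × ((1-0.8) + 0.8/5)
= 472 × (0.20 + 0.1600)
= 472 × 0.3600
= 169.92
Speedup = 472/169.92
= 2.78×


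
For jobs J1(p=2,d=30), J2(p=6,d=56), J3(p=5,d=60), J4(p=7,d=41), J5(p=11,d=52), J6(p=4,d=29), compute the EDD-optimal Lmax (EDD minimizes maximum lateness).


EDD order: J6 → J1 → J4 → J5 → J2 → J3
Completion and lateness:
  J6: C=4, d=29, L=4-29=-25
  J1: C=6, d=30, L=6-30=-24
  J4: C=13, d=41, L=13-41=-28
  J5: C=24, d=52, L=24-52=-28
  J2: C=30, d=56, L=30-56=-26
  J3: C=35, d=60, L=35-60=-25
Lmax = max(-25, -24, -28, -28, -26, -25)
= -24


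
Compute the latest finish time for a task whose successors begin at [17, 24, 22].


LF = min of all successor start times
Successors start at: [17, 24, 22]
LF = min(17, 24, 22)
= 17


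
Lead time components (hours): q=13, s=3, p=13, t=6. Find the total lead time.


Lead time = queue + setup + processing + transit
= 13 + 3 + 13 + 6
= 35 hours


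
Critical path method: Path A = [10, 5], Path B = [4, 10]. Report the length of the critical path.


Path A: 10 + 5 = 15
Path B: 4 + 10 = 14
Critical path = longest = max(15, 14)
= 15 (Path A)


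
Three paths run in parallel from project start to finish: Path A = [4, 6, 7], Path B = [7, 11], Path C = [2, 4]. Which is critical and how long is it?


Path A: 4 + 6 + 7 = 17
Path B: 7 + 11 = 18
Path C: 2 + 4 = 6
Critical path = longest = max(17, 18, 6)
= 18 (Path B)


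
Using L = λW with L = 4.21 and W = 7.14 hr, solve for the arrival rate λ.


Little's law: L = λW → λ = L / W
= 4.21 / 7.14
= 0.59 per hour


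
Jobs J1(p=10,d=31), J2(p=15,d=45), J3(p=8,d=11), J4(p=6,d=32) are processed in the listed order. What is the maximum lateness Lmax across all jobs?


Lateness per job (L = C - d):
  J1: C=10, d=31, L=-21
  J2: C=25, d=45, L=-20
  J3: C=33, d=11, L=22
  J4: C=39, d=32, L=7
Lmax = max(-21, -20, 22, 7)
= 22


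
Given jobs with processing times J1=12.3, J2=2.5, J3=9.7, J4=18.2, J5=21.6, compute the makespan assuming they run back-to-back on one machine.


Sequential makespan: sum all processing times
= 12.3 + 2.5 + 9.7 + 18.2 + 21.6
= 64.3 time units


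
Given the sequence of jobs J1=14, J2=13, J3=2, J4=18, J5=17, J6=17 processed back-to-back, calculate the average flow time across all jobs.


Completion times:
  J1: completes at 14
  J2: completes at 27
  J3: completes at 29
  J4: completes at 47
  J5: completes at 64
  J6: completes at 81
Sum = 262
Average = 262/6
= 43.67


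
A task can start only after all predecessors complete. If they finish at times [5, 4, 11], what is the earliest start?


ES = max of all predecessor completion times
Predecessors: [5, 4, 11]
ES = max(5, 4, 11)
= 11


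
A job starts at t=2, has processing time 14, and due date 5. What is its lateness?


Completion = 2 + 14 = 16
Lateness = C - d = 16 - 5
= 11


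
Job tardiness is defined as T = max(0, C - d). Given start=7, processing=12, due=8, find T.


Completion = start + processing = 7 + 12 = 19
Tardiness = max(0, C - d) = max(0, 19 - 8)
= max(0, 11)
= 11


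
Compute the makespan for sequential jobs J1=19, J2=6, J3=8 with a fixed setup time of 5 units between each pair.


Makespan = Σ processing + (n-1) × setup
= (19 + 6 + 8) + (3-1)×5
= 33 + 10
= 43 time units


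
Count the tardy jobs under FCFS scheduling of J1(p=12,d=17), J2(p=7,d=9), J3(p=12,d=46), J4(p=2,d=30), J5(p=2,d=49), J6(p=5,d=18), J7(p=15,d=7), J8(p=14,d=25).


Completion vs due date:
  J1: C=12, d=17 → on time
  J2: C=19, d=9 → TARDY
  J3: C=31, d=46 → on time
  J4: C=33, d=30 → TARDY
  J5: C=35, d=49 → on time
  J6: C=40, d=18 → TARDY
  J7: C=55, d=7 → TARDY
  J8: C=69, d=25 → TARDY
Tardy jobs: J2, J4, J6, J7, J8
Count = 5


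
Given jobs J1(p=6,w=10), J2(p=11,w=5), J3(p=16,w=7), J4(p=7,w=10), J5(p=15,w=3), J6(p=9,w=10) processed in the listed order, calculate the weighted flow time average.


Completion times:
  J1: C=6, w×C=10×6=60
  J2: C=17, w×C=5×17=85
  J3: C=33, w×C=7×33=231
  J4: C=40, w×C=10×40=400
  J5: C=55, w×C=3×55=165
  J6: C=64, w×C=10×64=640
Sum w×C = 1581
Sum w = 45
Weighted avg = 1581/45
= 35.13


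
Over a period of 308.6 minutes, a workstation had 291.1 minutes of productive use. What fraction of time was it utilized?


Utilization = busy / total × 100
= 291.1 / 308.6 × 100
= 94.3%


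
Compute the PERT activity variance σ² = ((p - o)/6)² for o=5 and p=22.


σ² = ((p - o) / 6)² = (p - o)² / 36
= (22 - 5)² / 36
= 17² / 36
= 289 / 36
= 8.0278


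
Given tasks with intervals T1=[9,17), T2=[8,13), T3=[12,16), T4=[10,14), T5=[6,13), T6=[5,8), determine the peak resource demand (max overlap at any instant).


Check each time point for overlaps:
  t=12: 5 tasks active (T1, T2, T3, T4, T5)
Max concurrent = 5


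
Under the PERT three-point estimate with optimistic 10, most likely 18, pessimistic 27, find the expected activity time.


te = (o + 4m + p) / 6
= (10 + 4×18 + 27) / 6
= (10 + 72 + 27) / 6
= 109 / 6
= 18.17


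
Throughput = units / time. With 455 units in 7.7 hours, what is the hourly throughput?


Throughput = units / time
= 455 / 7.7
= 59.1 units/hour


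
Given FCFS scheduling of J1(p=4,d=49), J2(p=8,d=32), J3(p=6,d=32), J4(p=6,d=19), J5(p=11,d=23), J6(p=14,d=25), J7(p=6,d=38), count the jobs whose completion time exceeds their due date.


Completion vs due date:
  J1: C=4, d=49 → on time
  J2: C=12, d=32 → on time
  J3: C=18, d=32 → on time
  J4: C=24, d=19 → TARDY
  J5: C=35, d=23 → TARDY
  J6: C=49, d=25 → TARDY
  J7: C=55, d=38 → TARDY
Tardy jobs: J4, J5, J6, J7
Count = 4


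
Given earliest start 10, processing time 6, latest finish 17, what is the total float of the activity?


EF = ES + duration = 10 + 6 = 16
LS = LF - duration = 17 - 6 = 11
Total Float = LF - EF = 17 - 16
(or LS - ES = 11 - 10)
= 1


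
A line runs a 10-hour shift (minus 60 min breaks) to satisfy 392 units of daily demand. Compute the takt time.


Available = 10×60 - 60 = 540 min
Takt time = 540 / 392
= 1.38 min/unit


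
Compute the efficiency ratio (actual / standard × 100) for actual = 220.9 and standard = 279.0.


Efficiency = (actual / standard) × 100
= (220.9 / 279.0) × 100
= 79.2%


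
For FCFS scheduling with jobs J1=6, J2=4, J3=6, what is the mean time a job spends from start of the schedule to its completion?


Completion times:
  J1: completes at 6
  J2: completes at 10
  J3: completes at 16
Sum = 32
Average = 32/3
= 10.67


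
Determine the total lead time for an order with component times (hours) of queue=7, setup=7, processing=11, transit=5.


Lead time = queue + setup + processing + transit
= 7 + 7 + 11 + 5
= 30 hours


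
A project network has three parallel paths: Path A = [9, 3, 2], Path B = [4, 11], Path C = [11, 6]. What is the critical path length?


Path A: 9 + 3 + 2 = 14
Path B: 4 + 11 = 15
Path C: 11 + 6 = 17
Critical path = longest = max(14, 15, 17)
= 17 (Path C)


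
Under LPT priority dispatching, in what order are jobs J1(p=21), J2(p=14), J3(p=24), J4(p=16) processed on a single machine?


LPT: sort by longest processing time first
  J3: p=24
  J1: p=21
  J4: p=16
  J2: p=14
Order: J3 → J1 → J4 → J2


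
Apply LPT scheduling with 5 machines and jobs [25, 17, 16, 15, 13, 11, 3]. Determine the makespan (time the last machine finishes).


Jobs (LPT sorted): [25, 17, 16, 15, 13, 11, 3]
Machines: 5
  J=25 → Machine 1 (load: 0+25=25)
  J=17 → Machine 2 (load: 0+17=17)
  J=16 → Machine 3 (load: 0+16=16)
  J=15 → Machine 4 (load: 0+15=15)
  J=13 → Machine 5 (load: 0+13=13)
  J=11 → Machine 5 (load: 13+11=24)
  J=3 → Machine 4 (load: 15+3=18)
Machine loads: [25, 17, 16, 18, 24]
Makespan = max = 25 time units


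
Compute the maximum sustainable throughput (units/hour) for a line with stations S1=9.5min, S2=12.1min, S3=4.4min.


Bottleneck = longest station time
Station times: [9.5, 12.1, 4.4]
Max = 12.1 min
Rate = 60 / 12.1
= 4.96 units/hour (bottleneck: 12.1min)


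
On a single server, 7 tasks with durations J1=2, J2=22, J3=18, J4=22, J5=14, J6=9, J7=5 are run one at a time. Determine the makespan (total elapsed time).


Sequential makespan: sum all processing times
= 2 + 22 + 18 + 22 + 14 + 9 + 5
= 92 time units


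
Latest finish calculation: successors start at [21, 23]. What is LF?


LF = min of all successor start times
Successors start at: [21, 23]
LF = min(21, 23)
= 21


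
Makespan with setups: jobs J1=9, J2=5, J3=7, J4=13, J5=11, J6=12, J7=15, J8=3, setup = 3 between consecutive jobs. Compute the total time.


Makespan = Σ processing + (n-1) × setup
= (9 + 5 + 7 + 13 + 11 + 12 + 15 + 3) + (8-1)×3
= 75 + 21
= 96 time units


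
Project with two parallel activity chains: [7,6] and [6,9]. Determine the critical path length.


Path A: 7 + 6 = 13
Path B: 6 + 9 = 15
Critical path = longest = max(13, 15)
= 15 (Path B)


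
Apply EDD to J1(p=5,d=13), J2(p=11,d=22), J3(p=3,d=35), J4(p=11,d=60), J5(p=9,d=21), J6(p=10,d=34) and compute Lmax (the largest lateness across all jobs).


EDD order: J1 → J5 → J2 → J6 → J3 → J4
Completion and lateness:
  J1: C=5, d=13, L=5-13=-8
  J5: C=14, d=21, L=14-21=-7
  J2: C=25, d=22, L=25-22=3
  J6: C=35, d=34, L=35-34=1
  J3: C=38, d=35, L=38-35=3
  J4: C=49, d=60, L=49-60=-11
Lmax = max(-8, -7, 3, 1, 3, -11)
= 3


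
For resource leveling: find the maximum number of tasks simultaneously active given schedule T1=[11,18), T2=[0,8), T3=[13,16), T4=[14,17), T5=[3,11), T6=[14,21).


Check each time point for overlaps:
  t=14: 4 tasks active (T1, T3, T4, T6)
Max concurrent = 4


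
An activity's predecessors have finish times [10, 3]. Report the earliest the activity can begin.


ES = max of all predecessor completion times
Predecessors: [10, 3]
ES = max(10, 3)
= 10


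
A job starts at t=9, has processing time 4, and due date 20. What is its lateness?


Completion = 9 + 4 = 13
Lateness = C - d = 13 - 20
= -7


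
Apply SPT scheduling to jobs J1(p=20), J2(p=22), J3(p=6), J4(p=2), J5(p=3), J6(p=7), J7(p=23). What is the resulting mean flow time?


SPT order: J4 → J5 → J3 → J6 → J1 → J2 → J7
Completion times:
  J4: C=2
  J5: C=5
  J3: C=11
  J6: C=18
  J1: C=38
  J2: C=60
  J7: C=83
Sum = 217, n = 7
Mean flow = 217/7
= 31.00


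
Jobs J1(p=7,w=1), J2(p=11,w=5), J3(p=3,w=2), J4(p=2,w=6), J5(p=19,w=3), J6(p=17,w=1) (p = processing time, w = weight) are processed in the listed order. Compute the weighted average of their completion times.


Completion times:
  J1: C=7, w×C=1×7=7
  J2: C=18, w×C=5×18=90
  J3: C=21, w×C=2×21=42
  J4: C=23, w×C=6×23=138
  J5: C=42, w×C=3×42=126
  J6: C=59, w×C=1×59=59
Sum w×C = 462
Sum w = 18
Weighted avg = 462/18
= 25.67


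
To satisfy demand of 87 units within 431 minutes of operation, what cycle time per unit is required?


Cycle time = available time / demand
= 431 / 87
= 4.95 min/unit


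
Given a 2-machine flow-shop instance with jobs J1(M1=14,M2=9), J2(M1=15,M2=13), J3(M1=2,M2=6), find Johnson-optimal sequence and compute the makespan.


Johnson's rule:
Group 1 (M1≤M2, sort by M1): ['J3']
Group 2 (M1>M2, sort desc M2): ['J2', 'J1']
Sequence: J3 → J2 → J1
Makespan calculation:
  J3: M1 done=2, M2 done=8
  J2: M1 done=17, M2 done=30
  J1: M1 done=31, M2 done=40
= Sequence: J3 → J2 → J1, Makespan: 40


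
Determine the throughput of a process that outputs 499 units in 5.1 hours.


Throughput = units / time
= 499 / 5.1
= 97.8 units/hour


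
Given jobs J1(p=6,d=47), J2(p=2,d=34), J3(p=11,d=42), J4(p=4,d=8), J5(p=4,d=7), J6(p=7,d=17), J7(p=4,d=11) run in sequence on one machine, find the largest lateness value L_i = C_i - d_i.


Lateness per job (L = C - d):
  J1: C=6, d=47, L=-41
  J2: C=8, d=34, L=-26
  J3: C=19, d=42, L=-23
  J4: C=23, d=8, L=15
  J5: C=27, d=7, L=20
  J6: C=34, d=17, L=17
  J7: C=38, d=11, L=27
Lmax = max(-41, -26, -23, 15, 20, 17, 27)
= 27


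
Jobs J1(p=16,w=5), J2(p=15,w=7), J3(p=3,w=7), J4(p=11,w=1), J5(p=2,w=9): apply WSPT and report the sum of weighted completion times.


WSPT order (by p/w): J5 → J3 → J2 → J1 → J4
  J5: C=2, w·C=9×2=18
  J3: C=5, w·C=7×5=35
  J2: C=20, w·C=7×20=140
  J1: C=36, w·C=5×36=180
  J4: C=47, w·C=1×47=47
Σ w·C = 420
= 420


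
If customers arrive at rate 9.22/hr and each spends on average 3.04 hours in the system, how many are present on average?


Little's law: L = λ × W
= 9.22 × 3.04
= 28.03


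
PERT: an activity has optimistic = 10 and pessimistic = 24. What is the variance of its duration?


σ² = ((p - o) / 6)² = (p - o)² / 36
= (24 - 10)² / 36
= 14² / 36
= 196 / 36
= 5.4444


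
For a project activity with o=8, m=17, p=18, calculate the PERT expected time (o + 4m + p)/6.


te = (o + 4m + p) / 6
= (8 + 4×17 + 18) / 6
= (8 + 68 + 18) / 6
= 94 / 6
= 15.67


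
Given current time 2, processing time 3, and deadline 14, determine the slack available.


Slack = due - current_time - processing
= 14 - 2 - 3
= 9


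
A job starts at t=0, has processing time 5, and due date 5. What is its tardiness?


Completion = start + processing = 0 + 5 = 5
Tardiness = max(0, C - d) = max(0, 5 - 5)
= max(0, 0)
= 0


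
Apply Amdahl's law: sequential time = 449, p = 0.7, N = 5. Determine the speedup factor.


Amdahl's law: T_p = T × ((1-p) + p/N)
= 449 × ((1-0.7) + 0.7/5)
= 449 × (0.30 + 0.1400)
= 449 × 0.4400
= 197.56
Speedup = 449/197.56
= 2.27×


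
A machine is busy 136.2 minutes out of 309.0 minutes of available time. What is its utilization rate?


Utilization = busy / total × 100
= 136.2 / 309.0 × 100
= 44.1%


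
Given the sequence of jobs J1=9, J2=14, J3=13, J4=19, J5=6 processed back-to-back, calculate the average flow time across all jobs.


Completion times:
  J1: completes at 9
  J2: completes at 23
  J3: completes at 36
  J4: completes at 55
  J5: completes at 61
Sum = 184
Average = 184/5
= 36.80


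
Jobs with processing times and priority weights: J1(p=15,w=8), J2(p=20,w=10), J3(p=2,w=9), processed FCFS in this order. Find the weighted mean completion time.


Completion times:
  J1: C=15, w×C=8×15=120
  J2: C=35, w×C=10×35=350
  J3: C=37, w×C=9×37=333
Sum w×C = 803
Sum w = 27
Weighted avg = 803/27
= 29.74


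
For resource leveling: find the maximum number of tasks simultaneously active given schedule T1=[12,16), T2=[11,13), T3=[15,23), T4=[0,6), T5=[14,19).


Check each time point for overlaps:
  t=15: 3 tasks active (T1, T3, T5)
Max concurrent = 3


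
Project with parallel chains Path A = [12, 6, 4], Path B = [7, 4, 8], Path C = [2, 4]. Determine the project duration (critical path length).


Path A: 12 + 6 + 4 = 22
Path B: 7 + 4 + 8 = 19
Path C: 2 + 4 = 6
Critical path = longest = max(22, 19, 6)
= 22 (Path A)


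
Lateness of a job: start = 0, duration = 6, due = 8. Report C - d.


Completion = 0 + 6 = 6
Lateness = C - d = 6 - 8
= -2


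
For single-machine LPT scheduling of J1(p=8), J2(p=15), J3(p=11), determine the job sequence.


LPT: sort by longest processing time first
  J2: p=15
  J3: p=11
  J1: p=8
Order: J2 → J3 → J1


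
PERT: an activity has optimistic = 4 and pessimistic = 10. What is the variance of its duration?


σ² = ((p - o) / 6)² = (p - o)² / 36
= (10 - 4)² / 36
= 6² / 36
= 36 / 36
= 1.0000


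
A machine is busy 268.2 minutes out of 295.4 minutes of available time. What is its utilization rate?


Utilization = busy / total × 100
= 268.2 / 295.4 × 100
= 90.8%


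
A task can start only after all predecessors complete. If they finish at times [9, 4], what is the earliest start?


ES = max of all predecessor completion times
Predecessors: [9, 4]
ES = max(9, 4)
= 9


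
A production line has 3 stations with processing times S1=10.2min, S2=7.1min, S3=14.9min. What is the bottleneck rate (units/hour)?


Bottleneck = longest station time
Station times: [10.2, 7.1, 14.9]
Max = 14.9 min
Rate = 60 / 14.9
= 4.03 units/hour (bottleneck: 14.9min)


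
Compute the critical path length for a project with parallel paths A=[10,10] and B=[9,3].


Path A: 10 + 10 = 20
Path B: 9 + 3 = 12
Critical path = longest = max(20, 12)
= 20 (Path A)


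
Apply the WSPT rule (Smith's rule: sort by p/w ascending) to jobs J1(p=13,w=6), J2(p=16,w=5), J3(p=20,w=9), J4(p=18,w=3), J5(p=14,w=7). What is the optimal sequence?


WSPT (Smith's rule): sort by p/w ascending
  J5: p/w = 14/7 = 2.000
  J1: p/w = 13/6 = 2.167
  J3: p/w = 20/9 = 2.222
  J2: p/w = 16/5 = 3.200
  J4: p/w = 18/3 = 6.000
Order: J5 → J1 → J3 → J2 → J4


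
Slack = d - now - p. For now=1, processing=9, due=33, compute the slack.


Slack = due - current_time - processing
= 33 - 1 - 9
= 23


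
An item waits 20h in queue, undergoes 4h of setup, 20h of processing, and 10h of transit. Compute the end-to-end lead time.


Lead time = queue + setup + processing + transit
= 20 + 4 + 20 + 10
= 54 hours


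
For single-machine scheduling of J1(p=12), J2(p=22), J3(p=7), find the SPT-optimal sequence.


SPT: sort by shortest processing time
  J3: p=7
  J1: p=12
  J2: p=22
Order: J3 → J1 → J2


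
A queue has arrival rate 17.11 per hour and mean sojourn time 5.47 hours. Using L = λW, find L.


Little's law: L = λ × W
= 17.11 × 5.47
= 93.59


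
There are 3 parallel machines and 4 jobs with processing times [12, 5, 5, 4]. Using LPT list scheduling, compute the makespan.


Jobs (LPT sorted): [12, 5, 5, 4]
Machines: 3
  J=12 → Machine 1 (load: 0+12=12)
  J=5 → Machine 2 (load: 0+5=5)
  J=5 → Machine 3 (load: 0+5=5)
  J=4 → Machine 2 (load: 5+4=9)
Machine loads: [12, 9, 5]
Makespan = max = 12 time units


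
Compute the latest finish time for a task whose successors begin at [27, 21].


LF = min of all successor start times
Successors start at: [27, 21]
LF = min(27, 21)
= 21


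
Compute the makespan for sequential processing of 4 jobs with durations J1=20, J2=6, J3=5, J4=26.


Sequential makespan: sum all processing times
= 20 + 6 + 5 + 26
= 57 time units


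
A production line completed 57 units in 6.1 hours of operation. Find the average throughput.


Throughput = units / time
= 57 / 6.1
= 9.3 units/hour


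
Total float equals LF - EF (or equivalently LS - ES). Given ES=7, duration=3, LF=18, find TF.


EF = ES + duration = 7 + 3 = 10
LS = LF - duration = 18 - 3 = 15
Total Float = LF - EF = 18 - 10
(or LS - ES = 15 - 7)
= 8


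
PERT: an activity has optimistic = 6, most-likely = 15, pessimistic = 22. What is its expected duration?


te = (o + 4m + p) / 6
= (6 + 4×15 + 22) / 6
= (6 + 60 + 22) / 6
= 88 / 6
= 14.67


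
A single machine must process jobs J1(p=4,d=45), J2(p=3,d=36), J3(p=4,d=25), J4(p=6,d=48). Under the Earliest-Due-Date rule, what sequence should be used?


EDD: sort by earliest due date
  J3: d=25, p=4
  J2: d=36, p=3
  J1: d=45, p=4
  J4: d=48, p=6
Order: J3 → J2 → J1 → J4


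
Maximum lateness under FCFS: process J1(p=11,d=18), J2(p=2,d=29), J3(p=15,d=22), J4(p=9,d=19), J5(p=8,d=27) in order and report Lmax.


Lateness per job (L = C - d):
  J1: C=11, d=18, L=-7
  J2: C=13, d=29, L=-16
  J3: C=28, d=22, L=6
  J4: C=37, d=19, L=18
  J5: C=45, d=27, L=18
Lmax = max(-7, -16, 6, 18, 18)
= 18


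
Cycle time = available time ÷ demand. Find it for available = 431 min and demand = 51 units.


Cycle time = available time / demand
= 431 / 51
= 8.45 min/unit


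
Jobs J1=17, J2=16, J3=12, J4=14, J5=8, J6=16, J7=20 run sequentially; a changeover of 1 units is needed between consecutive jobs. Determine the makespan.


Makespan = Σ processing + (n-1) × setup
= (17 + 16 + 12 + 14 + 8 + 16 + 20) + (7-1)×1
= 103 + 6
= 109 time units


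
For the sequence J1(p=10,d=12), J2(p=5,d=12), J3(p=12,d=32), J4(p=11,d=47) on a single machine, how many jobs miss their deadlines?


Completion vs due date:
  J1: C=10, d=12 → on time
  J2: C=15, d=12 → TARDY
  J3: C=27, d=32 → on time
  J4: C=38, d=47 → on time
Tardy jobs: J2
Count = 1


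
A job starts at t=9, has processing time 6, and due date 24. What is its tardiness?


Completion = start + processing = 9 + 6 = 15
Tardiness = max(0, C - d) = max(0, 15 - 24)
= max(0, -9)
= 0


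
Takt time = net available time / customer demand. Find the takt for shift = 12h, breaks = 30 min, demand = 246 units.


Available = 12×60 - 30 = 690 min
Takt time = 690 / 246
= 2.80 min/unit


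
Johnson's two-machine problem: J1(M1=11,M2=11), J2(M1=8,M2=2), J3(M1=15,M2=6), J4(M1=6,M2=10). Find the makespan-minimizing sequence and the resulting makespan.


Johnson's rule:
Group 1 (M1≤M2, sort by M1): ['J4', 'J1']
Group 2 (M1>M2, sort desc M2): ['J3', 'J2']
Sequence: J4 → J1 → J3 → J2
Makespan calculation:
  J4: M1 done=6, M2 done=16
  J1: M1 done=17, M2 done=28
  J3: M1 done=32, M2 done=38
  J2: M1 done=40, M2 done=42
= Sequence: J4 → J1 → J3 → J2, Makespan: 42


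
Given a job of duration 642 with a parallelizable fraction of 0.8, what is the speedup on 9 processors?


Amdahl's law: T_p = T × ((1-p) + p/N)
= 642 × ((1-0.8) + 0.8/9)
= 642 × (0.20 + 0.0889)
= 642 × 0.2889
= 185.47
Speedup = 642/185.47
= 3.46×


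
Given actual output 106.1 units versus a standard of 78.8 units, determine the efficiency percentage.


Efficiency = (actual / standard) × 100
= (106.1 / 78.8) × 100
= 134.6%


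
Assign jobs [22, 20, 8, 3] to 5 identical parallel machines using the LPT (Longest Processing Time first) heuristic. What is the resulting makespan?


Jobs (LPT sorted): [22, 20, 8, 3]
Machines: 5
  J=22 → Machine 1 (load: 0+22=22)
  J=20 → Machine 2 (load: 0+20=20)
  J=8 → Machine 3 (load: 0+8=8)
  J=3 → Machine 4 (load: 0+3=3)
Machine loads: [22, 20, 8, 3, 0]
Makespan = max = 22 time units


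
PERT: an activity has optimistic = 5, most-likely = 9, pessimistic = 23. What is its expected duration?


te = (o + 4m + p) / 6
= (5 + 4×9 + 23) / 6
= (5 + 36 + 23) / 6
= 64 / 6
= 10.67


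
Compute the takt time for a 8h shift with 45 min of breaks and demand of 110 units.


Available = 8×60 - 45 = 435 min
Takt time = 435 / 110
= 3.95 min/unit


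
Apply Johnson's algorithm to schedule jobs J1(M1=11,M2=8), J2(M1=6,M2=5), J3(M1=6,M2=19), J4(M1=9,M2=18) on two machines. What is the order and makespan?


Johnson's rule:
Group 1 (M1≤M2, sort by M1): ['J3', 'J4']
Group 2 (M1>M2, sort desc M2): ['J1', 'J2']
Sequence: J3 → J4 → J1 → J2
Makespan calculation:
  J3: M1 done=6, M2 done=25
  J4: M1 done=15, M2 done=43
  J1: M1 done=26, M2 done=51
  J2: M1 done=32, M2 done=56
= Sequence: J3 → J4 → J1 → J2, Makespan: 56


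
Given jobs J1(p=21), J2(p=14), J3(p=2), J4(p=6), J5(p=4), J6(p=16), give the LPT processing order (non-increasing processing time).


LPT: sort by longest processing time first
  J1: p=21
  J6: p=16
  J2: p=14
  J4: p=6
  J5: p=4
  J3: p=2
Order: J1 → J6 → J2 → J4 → J5 → J3


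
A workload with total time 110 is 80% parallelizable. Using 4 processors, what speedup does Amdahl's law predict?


Amdahl's law: T_p = T × ((1-p) + p/N)
= 110 × ((1-0.8) + 0.8/4)
= 110 × (0.20 + 0.2000)
= 110 × 0.4000
= 44.00
Speedup = 110/44.00
= 2.50×


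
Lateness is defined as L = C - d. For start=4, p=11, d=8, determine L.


Completion = 4 + 11 = 15
Lateness = C - d = 15 - 8
= 7


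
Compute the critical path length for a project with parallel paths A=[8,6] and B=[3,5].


Path A: 8 + 6 = 14
Path B: 3 + 5 = 8
Critical path = longest = max(14, 8)
= 14 (Path A)


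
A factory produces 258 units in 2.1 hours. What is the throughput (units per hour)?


Throughput = units / time
= 258 / 2.1
= 122.9 units/hour


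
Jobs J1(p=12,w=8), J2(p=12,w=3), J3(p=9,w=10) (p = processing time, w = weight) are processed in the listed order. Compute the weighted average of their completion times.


Completion times:
  J1: C=12, w×C=8×12=96
  J2: C=24, w×C=3×24=72
  J3: C=33, w×C=10×33=330
Sum w×C = 498
Sum w = 21
Weighted avg = 498/21
= 23.71


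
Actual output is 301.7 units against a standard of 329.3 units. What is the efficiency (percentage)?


Efficiency = (actual / standard) × 100
= (301.7 / 329.3) × 100
= 91.6%


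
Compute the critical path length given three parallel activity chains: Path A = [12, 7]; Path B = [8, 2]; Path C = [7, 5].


Path A: 12 + 7 = 19
Path B: 8 + 2 = 10
Path C: 7 + 5 = 12
Critical path = longest = max(19, 10, 12)
= 19 (Path A)


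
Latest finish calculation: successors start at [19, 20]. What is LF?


LF = min of all successor start times
Successors start at: [19, 20]
LF = min(19, 20)
= 19


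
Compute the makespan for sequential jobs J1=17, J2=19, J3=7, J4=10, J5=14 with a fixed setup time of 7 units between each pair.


Makespan = Σ processing + (n-1) × setup
= (17 + 19 + 7 + 10 + 14) + (5-1)×7
= 67 + 28
= 95 time units


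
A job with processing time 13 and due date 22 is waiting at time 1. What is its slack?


Slack = due - current_time - processing
= 22 - 1 - 13
= 8


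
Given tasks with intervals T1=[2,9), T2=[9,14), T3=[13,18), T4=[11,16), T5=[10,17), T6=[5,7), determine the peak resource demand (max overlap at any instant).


Check each time point for overlaps:
  t=13: 4 tasks active (T2, T3, T4, T5)
Max concurrent = 4


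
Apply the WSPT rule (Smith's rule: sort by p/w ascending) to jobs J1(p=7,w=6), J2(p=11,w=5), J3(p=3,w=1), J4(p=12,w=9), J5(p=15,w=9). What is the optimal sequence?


WSPT (Smith's rule): sort by p/w ascending
  J1: p/w = 7/6 = 1.167
  J4: p/w = 12/9 = 1.333
  J5: p/w = 15/9 = 1.667
  J2: p/w = 11/5 = 2.200
  J3: p/w = 3/1 = 3.000
Order: J1 → J4 → J5 → J2 → J3


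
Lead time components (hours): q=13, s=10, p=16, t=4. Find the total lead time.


Lead time = queue + setup + processing + transit
= 13 + 10 + 16 + 4
= 43 hours
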